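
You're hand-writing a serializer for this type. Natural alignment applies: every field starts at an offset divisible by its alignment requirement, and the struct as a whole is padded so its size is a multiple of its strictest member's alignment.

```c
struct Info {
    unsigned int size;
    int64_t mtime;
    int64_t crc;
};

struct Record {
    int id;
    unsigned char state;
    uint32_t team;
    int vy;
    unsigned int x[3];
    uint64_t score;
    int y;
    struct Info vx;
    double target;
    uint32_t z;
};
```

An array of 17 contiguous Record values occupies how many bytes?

1496

Info: 0..4  size  (4B, 4-aligned); 4..8  -- padding (4B); 8..16  mtime  (8B, 8-aligned); 16..24  crc  (8B, 8-aligned); sizeof = 24, alignof = 8
0..4  id  (4B, 4-aligned)
4..5  state  (1B, 1-aligned)
5..8  -- padding (3B)
8..12  team  (4B, 4-aligned)
12..16  vy  (4B, 4-aligned)
16..28  x  (12B, 4-aligned)
28..32  -- padding (4B)
32..40  score  (8B, 8-aligned)
40..44  y  (4B, 4-aligned)
44..48  -- padding (4B)
48..72  vx  (24B, 8-aligned)
72..80  target  (8B, 8-aligned)
80..84  z  (4B, 4-aligned)
84..88  -- tail padding (4B)
sizeof = 88, alignof = 8
array of 17: 17 × 88 = 1496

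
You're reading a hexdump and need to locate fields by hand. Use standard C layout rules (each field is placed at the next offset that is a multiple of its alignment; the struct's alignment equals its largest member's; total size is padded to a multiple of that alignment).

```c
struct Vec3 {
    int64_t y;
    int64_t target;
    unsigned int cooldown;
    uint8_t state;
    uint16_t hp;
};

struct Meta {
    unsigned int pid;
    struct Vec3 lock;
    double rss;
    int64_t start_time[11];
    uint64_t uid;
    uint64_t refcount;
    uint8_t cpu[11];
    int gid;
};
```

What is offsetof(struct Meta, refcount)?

136

Vec3: y at 0 (size 8, align 8) → ends 8; target at 8 (size 8, align 8) → ends 16; cooldown at 16 (size 4, align 4) → ends 20; state at 20 (size 1, align 1) → ends 21; pad 1 to align 2 for hp; hp at 22 (size 2, align 2) → ends 24; total 24 bytes, alignment 8
pid at 0 (size 4, align 4) → ends 4
pad 4 to align 8 for lock
lock at 8 (size 24, align 8) → ends 32
rss at 32 (size 8, align 8) → ends 40
start_time at 40 (size 88, align 8) → ends 128
uid at 128 (size 8, align 8) → ends 136
refcount at 136 (size 8, align 8) → ends 144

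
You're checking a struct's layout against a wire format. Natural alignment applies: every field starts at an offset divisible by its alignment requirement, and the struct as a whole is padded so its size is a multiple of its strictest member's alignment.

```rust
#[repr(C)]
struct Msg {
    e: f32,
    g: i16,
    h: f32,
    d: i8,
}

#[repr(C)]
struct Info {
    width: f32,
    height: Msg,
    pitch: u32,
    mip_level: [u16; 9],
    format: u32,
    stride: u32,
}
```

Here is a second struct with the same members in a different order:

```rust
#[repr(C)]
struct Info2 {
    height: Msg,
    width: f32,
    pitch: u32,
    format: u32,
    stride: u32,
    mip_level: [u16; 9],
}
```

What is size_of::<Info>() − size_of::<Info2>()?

0

Msg: @0: e [4B, align 4] → 4; @4: g [2B, align 2] → 6; +2 pad (align 4); @8: h [4B, align 4] → 12; @12: d [1B, align 1] → 13; +3 tail pad (align 4); size 16, align 4
@0: width [4B, align 4] → 4
@4: height [16B, align 4] → 20
@20: pitch [4B, align 4] → 24
@24: mip_level [18B, align 2] → 42
+2 pad (align 4)
@44: format [4B, align 4] → 48
@48: stride [4B, align 4] → 52
size 52, align 4
— Info2 —
@0: height [16B, align 4] → 16
@16: width [4B, align 4] → 20
@20: pitch [4B, align 4] → 24
@24: format [4B, align 4] → 28
@28: stride [4B, align 4] → 32
@32: mip_level [18B, align 2] → 50
+2 tail pad (align 4)
size 52, align 4
52 − 52 = 0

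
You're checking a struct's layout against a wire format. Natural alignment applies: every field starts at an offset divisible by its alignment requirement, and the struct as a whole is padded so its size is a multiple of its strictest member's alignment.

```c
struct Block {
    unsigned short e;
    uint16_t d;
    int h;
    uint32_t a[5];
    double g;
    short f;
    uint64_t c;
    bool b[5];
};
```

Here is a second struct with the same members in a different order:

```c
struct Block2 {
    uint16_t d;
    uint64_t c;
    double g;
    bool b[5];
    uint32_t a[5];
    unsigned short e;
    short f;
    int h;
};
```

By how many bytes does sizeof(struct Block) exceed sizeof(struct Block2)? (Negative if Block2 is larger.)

0

e at 0 (size 2, align 2) → ends 2
d at 2 (size 2, align 2) → ends 4
h at 4 (size 4, align 4) → ends 8
a at 8 (size 20, align 4) → ends 28
pad 4 to align 8 for g
g at 32 (size 8, align 8) → ends 40
f at 40 (size 2, align 2) → ends 42
pad 6 to align 8 for c
c at 48 (size 8, align 8) → ends 56
b at 56 (size 5, align 1) → ends 61
tail pad 3 to reach multiple of 8
total 64 bytes, alignment 8
— Block2 —
d at 0 (size 2, align 2) → ends 2
pad 6 to align 8 for c
c at 8 (size 8, align 8) → ends 16
g at 16 (size 8, align 8) → ends 24
b at 24 (size 5, align 1) → ends 29
pad 3 to align 4 for a
a at 32 (size 20, align 4) → ends 52
e at 52 (size 2, align 2) → ends 54
f at 54 (size 2, align 2) → ends 56
h at 56 (size 4, align 4) → ends 60
tail pad 4 to reach multiple of 8
total 64 bytes, alignment 8
64 − 64 = 0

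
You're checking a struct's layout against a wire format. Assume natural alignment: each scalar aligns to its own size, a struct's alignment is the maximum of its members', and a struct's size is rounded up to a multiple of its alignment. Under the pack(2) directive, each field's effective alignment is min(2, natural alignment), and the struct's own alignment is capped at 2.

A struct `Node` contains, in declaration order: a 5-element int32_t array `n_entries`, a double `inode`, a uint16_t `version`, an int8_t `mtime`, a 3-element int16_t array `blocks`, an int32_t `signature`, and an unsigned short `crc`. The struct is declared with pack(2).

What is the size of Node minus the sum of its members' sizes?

1

@0: n_entries [20B, align 2] → 20
@20: inode [8B, align 2] → 28
@28: version [2B, align 2] → 30
@30: mtime [1B, align 1] → 31
+1 pad (align 2)
@32: blocks [6B, align 2] → 38
@38: signature [4B, align 2] → 42
@42: crc [2B, align 2] → 44
size 44, align 2
data bytes 43, size 44 → padding 1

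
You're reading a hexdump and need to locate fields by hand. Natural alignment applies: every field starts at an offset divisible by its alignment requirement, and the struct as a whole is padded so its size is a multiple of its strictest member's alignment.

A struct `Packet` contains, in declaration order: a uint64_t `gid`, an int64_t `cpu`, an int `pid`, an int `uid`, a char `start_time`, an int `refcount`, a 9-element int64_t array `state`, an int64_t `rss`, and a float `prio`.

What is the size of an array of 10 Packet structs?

gid at 0 (size 8, align 8) → ends 8
cpu at 8 (size 8, align 8) → ends 16
pid at 16 (size 4, align 4) → ends 20
uid at 20 (size 4, align 4) → ends 24
start_time at 24 (size 1, align 1) → ends 25
pad 3 to align 4 for refcount
refcount at 28 (size 4, align 4) → ends 32
state at 32 (size 72, align 8) → ends 104
rss at 104 (size 8, align 8) → ends 112
prio at 112 (size 4, align 4) → ends 116
tail pad 4 to reach multiple of 8
total 120 bytes, alignment 8
array of 10: 10 × 120 = 1200

1200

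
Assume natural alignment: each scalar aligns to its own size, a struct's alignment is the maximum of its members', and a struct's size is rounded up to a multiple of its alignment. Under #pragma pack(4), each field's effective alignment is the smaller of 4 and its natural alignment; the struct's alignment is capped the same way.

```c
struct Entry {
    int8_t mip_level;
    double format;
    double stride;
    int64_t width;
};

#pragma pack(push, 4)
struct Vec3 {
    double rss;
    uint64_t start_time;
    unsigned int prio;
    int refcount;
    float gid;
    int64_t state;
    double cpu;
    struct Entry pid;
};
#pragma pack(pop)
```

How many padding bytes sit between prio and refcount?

Entry: mip_level at 0 (size 1, align 1) → ends 1; pad 7 to align 8 for format; format at 8 (size 8, align 8) → ends 16; stride at 16 (size 8, align 8) → ends 24; width at 24 (size 8, align 8) → ends 32; total 32 bytes, alignment 8
rss at 0 (size 8, align 4) → ends 8
start_time at 8 (size 8, align 4) → ends 16
prio at 16 (size 4, align 4) → ends 20
refcount at 20 (size 4, align 4) → ends 24

0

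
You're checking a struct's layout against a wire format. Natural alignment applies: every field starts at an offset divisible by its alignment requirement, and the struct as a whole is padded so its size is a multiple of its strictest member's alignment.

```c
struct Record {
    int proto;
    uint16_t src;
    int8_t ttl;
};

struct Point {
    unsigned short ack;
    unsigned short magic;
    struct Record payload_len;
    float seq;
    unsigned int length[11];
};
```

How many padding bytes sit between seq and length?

Record: @0: proto [4B, align 4] → 4; @4: src [2B, align 2] → 6; @6: ttl [1B, align 1] → 7; +1 tail pad (align 4); size 8, align 4
@0: ack [2B, align 2] → 2
@2: magic [2B, align 2] → 4
@4: payload_len [8B, align 4] → 12
@12: seq [4B, align 4] → 16
@16: length [44B, align 4] → 60

0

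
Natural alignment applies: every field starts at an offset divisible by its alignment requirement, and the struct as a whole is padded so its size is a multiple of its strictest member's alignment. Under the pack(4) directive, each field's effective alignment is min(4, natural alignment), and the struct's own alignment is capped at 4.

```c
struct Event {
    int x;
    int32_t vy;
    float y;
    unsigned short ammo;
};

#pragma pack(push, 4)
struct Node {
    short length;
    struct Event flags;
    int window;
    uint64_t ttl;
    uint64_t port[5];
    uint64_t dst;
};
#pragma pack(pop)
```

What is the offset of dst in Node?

Event: @0: x [4B, align 4] → 4; @4: vy [4B, align 4] → 8; @8: y [4B, align 4] → 12; @12: ammo [2B, align 2] → 14; +2 tail pad (align 4); size 16, align 4
@0: length [2B, align 2] → 2
+2 pad (align 4)
@4: flags [16B, align 4] → 20
@20: window [4B, align 4] → 24
@24: ttl [8B, align 4] → 32
@32: port [40B, align 4] → 72
@72: dst [8B, align 4] → 80

72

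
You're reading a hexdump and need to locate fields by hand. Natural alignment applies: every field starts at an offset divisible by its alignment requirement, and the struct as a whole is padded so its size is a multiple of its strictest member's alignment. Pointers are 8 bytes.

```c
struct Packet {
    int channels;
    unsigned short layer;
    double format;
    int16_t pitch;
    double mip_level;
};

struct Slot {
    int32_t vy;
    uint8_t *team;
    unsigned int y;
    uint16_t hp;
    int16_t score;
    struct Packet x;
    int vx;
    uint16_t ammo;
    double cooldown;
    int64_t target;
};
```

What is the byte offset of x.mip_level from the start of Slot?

48

Packet: channels at 0 (size 4, align 4) → ends 4; layer at 4 (size 2, align 2) → ends 6; pad 2 to align 8 for format; format at 8 (size 8, align 8) → ends 16; pitch at 16 (size 2, align 2) → ends 18; pad 6 to align 8 for mip_level; mip_level at 24 (size 8, align 8) → ends 32; total 32 bytes, alignment 8
vy at 0 (size 4, align 4) → ends 4
pad 4 to align 8 for team
team at 8 (size 8, align 8) → ends 16
y at 16 (size 4, align 4) → ends 20
hp at 20 (size 2, align 2) → ends 22
score at 22 (size 2, align 2) → ends 24
x at 24 (size 32, align 8) → ends 56
within Packet: mip_level at 24
24 + 24 = 48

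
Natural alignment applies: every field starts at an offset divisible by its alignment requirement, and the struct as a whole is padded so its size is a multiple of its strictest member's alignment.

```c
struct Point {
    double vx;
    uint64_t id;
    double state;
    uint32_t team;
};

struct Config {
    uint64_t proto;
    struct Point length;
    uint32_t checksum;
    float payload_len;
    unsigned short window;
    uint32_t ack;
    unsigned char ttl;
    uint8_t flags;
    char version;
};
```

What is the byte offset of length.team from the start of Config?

32

Point: 0..8  vx  (8B, 8-aligned); 8..16  id  (8B, 8-aligned); 16..24  state  (8B, 8-aligned); 24..28  team  (4B, 4-aligned); 28..32  -- tail padding (4B); sizeof = 32, alignof = 8
0..8  proto  (8B, 8-aligned)
8..40  length  (32B, 8-aligned)
within Point: team at 24
8 + 24 = 32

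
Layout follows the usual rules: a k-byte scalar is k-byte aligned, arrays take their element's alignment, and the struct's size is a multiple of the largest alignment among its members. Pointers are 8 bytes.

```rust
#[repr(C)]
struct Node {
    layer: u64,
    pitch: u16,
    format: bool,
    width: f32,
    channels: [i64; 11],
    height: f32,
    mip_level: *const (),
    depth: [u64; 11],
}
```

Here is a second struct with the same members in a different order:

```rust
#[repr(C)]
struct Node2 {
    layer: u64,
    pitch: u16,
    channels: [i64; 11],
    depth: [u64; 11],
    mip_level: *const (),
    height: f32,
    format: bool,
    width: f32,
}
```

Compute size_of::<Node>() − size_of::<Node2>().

-8

0..8  layer  (8B, 8-aligned)
8..10  pitch  (2B, 2-aligned)
10..11  format  (1B, 1-aligned)
11..12  -- padding (1B)
12..16  width  (4B, 4-aligned)
16..104  channels  (88B, 8-aligned)
104..108  height  (4B, 4-aligned)
108..112  -- padding (4B)
112..120  mip_level  (8B, 8-aligned)
120..208  depth  (88B, 8-aligned)
sizeof = 208, alignof = 8
— Node2 —
0..8  layer  (8B, 8-aligned)
8..10  pitch  (2B, 2-aligned)
10..16  -- padding (6B)
16..104  channels  (88B, 8-aligned)
104..192  depth  (88B, 8-aligned)
192..200  mip_level  (8B, 8-aligned)
200..204  height  (4B, 4-aligned)
204..205  format  (1B, 1-aligned)
205..208  -- padding (3B)
208..212  width  (4B, 4-aligned)
212..216  -- tail padding (4B)
sizeof = 216, alignof = 8
208 − 216 = -8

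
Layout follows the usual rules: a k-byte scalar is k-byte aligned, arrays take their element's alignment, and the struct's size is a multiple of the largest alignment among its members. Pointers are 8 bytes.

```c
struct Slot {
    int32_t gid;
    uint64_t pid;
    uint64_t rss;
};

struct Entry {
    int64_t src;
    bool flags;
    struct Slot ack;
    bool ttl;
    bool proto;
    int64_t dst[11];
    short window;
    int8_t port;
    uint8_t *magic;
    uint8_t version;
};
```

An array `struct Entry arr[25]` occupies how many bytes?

Slot: 0..4  gid  (4B, 4-aligned); 4..8  -- padding (4B); 8..16  pid  (8B, 8-aligned); 16..24  rss  (8B, 8-aligned); sizeof = 24, alignof = 8
0..8  src  (8B, 8-aligned)
8..9  flags  (1B, 1-aligned)
9..16  -- padding (7B)
16..40  ack  (24B, 8-aligned)
40..41  ttl  (1B, 1-aligned)
41..42  proto  (1B, 1-aligned)
42..48  -- padding (6B)
48..136  dst  (88B, 8-aligned)
136..138  window  (2B, 2-aligned)
138..139  port  (1B, 1-aligned)
139..144  -- padding (5B)
144..152  magic  (8B, 8-aligned)
152..153  version  (1B, 1-aligned)
153..160  -- tail padding (7B)
sizeof = 160, alignof = 8
array of 25: 25 × 160 = 4000

4000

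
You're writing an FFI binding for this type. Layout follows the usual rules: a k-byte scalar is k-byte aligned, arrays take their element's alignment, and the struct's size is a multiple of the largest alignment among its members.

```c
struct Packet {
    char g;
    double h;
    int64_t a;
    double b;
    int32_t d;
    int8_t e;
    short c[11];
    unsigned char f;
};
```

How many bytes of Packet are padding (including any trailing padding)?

11

@0: g [1B, align 1] → 1
+7 pad (align 8)
@8: h [8B, align 8] → 16
@16: a [8B, align 8] → 24
@24: b [8B, align 8] → 32
@32: d [4B, align 4] → 36
@36: e [1B, align 1] → 37
+1 pad (align 2)
@38: c [22B, align 2] → 60
@60: f [1B, align 1] → 61
+3 tail pad (align 8)
size 64, align 8
data bytes 53, size 64 → padding 11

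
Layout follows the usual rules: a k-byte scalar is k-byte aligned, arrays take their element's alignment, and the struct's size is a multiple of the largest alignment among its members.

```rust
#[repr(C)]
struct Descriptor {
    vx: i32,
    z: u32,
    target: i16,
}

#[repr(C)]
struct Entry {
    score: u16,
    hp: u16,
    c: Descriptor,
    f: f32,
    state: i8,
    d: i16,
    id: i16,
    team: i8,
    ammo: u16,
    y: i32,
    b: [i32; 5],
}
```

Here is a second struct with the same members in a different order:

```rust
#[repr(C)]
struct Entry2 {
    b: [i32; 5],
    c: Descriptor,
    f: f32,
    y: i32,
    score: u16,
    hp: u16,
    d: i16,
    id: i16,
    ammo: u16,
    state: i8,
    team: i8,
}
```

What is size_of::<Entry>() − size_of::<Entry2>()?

4

Descriptor: @0: vx [4B, align 4] → 4; @4: z [4B, align 4] → 8; @8: target [2B, align 2] → 10; +2 tail pad (align 4); size 12, align 4
@0: score [2B, align 2] → 2
@2: hp [2B, align 2] → 4
@4: c [12B, align 4] → 16
@16: f [4B, align 4] → 20
@20: state [1B, align 1] → 21
+1 pad (align 2)
@22: d [2B, align 2] → 24
@24: id [2B, align 2] → 26
@26: team [1B, align 1] → 27
+1 pad (align 2)
@28: ammo [2B, align 2] → 30
+2 pad (align 4)
@32: y [4B, align 4] → 36
@36: b [20B, align 4] → 56
size 56, align 4
— Entry2 —
@0: b [20B, align 4] → 20
@20: c [12B, align 4] → 32
@32: f [4B, align 4] → 36
@36: y [4B, align 4] → 40
@40: score [2B, align 2] → 42
@42: hp [2B, align 2] → 44
@44: d [2B, align 2] → 46
@46: id [2B, align 2] → 48
@48: ammo [2B, align 2] → 50
@50: state [1B, align 1] → 51
@51: team [1B, align 1] → 52
size 52, align 4
56 − 52 = 4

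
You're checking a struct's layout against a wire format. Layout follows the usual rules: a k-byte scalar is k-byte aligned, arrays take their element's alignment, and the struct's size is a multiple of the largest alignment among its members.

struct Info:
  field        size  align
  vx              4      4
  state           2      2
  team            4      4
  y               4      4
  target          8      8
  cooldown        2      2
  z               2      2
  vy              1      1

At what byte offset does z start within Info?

26

@0: vx [4B, align 4] → 4
@4: state [2B, align 2] → 6
+2 pad (align 4)
@8: team [4B, align 4] → 12
@12: y [4B, align 4] → 16
@16: target [8B, align 8] → 24
@24: cooldown [2B, align 2] → 26
@26: z [2B, align 2] → 28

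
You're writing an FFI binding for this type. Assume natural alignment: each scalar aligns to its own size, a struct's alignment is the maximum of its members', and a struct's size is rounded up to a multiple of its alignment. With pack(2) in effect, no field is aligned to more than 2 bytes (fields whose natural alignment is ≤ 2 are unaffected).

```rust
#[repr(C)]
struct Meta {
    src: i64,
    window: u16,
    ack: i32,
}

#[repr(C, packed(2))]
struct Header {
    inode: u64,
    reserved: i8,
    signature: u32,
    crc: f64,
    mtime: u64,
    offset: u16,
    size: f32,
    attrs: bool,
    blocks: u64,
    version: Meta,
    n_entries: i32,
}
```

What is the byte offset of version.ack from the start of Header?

58

Meta: src at 0 (size 8, align 8) → ends 8; window at 8 (size 2, align 2) → ends 10; pad 2 to align 4 for ack; ack at 12 (size 4, align 4) → ends 16; total 16 bytes, alignment 8
inode at 0 (size 8, align 2) → ends 8
reserved at 8 (size 1, align 1) → ends 9
pad 1 to align 2 for signature
signature at 10 (size 4, align 2) → ends 14
crc at 14 (size 8, align 2) → ends 22
mtime at 22 (size 8, align 2) → ends 30
offset at 30 (size 2, align 2) → ends 32
size at 32 (size 4, align 2) → ends 36
attrs at 36 (size 1, align 1) → ends 37
pad 1 to align 2 for blocks
blocks at 38 (size 8, align 2) → ends 46
version at 46 (size 16, align 2) → ends 62
within Meta: ack at 12
46 + 12 = 58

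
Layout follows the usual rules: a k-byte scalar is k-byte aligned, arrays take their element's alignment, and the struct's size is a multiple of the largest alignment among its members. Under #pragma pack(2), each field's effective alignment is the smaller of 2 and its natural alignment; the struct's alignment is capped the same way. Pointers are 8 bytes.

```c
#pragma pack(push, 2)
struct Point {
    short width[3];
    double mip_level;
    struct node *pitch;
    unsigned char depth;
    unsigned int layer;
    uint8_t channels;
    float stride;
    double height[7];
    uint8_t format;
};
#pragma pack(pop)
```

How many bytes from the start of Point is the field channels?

width at 0 (size 6, align 2) → ends 6
mip_level at 6 (size 8, align 2) → ends 14
pitch at 14 (size 8, align 2) → ends 22
depth at 22 (size 1, align 1) → ends 23
pad 1 to align 2 for layer
layer at 24 (size 4, align 2) → ends 28
channels at 28 (size 1, align 1) → ends 29

28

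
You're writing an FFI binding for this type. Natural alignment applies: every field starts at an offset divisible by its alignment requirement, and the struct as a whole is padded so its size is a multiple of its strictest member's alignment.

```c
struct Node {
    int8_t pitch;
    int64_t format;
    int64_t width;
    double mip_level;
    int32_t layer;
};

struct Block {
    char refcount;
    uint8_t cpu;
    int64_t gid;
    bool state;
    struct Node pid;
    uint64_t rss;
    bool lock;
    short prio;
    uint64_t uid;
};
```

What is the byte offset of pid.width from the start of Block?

Node: 0..1  pitch  (1B, 1-aligned); 1..8  -- padding (7B); 8..16  format  (8B, 8-aligned); 16..24  width  (8B, 8-aligned); 24..32  mip_level  (8B, 8-aligned); 32..36  layer  (4B, 4-aligned); 36..40  -- tail padding (4B); sizeof = 40, alignof = 8
0..1  refcount  (1B, 1-aligned)
1..2  cpu  (1B, 1-aligned)
2..8  -- padding (6B)
8..16  gid  (8B, 8-aligned)
16..17  state  (1B, 1-aligned)
17..24  -- padding (7B)
24..64  pid  (40B, 8-aligned)
within Node: width at 16
24 + 16 = 40

40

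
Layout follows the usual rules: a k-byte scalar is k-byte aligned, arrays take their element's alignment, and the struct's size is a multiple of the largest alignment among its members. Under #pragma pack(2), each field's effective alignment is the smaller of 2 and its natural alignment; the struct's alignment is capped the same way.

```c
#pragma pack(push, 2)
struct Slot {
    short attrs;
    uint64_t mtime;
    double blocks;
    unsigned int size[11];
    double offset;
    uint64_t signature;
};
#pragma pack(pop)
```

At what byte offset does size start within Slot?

18

@0: attrs [2B, align 2] → 2
@2: mtime [8B, align 2] → 10
@10: blocks [8B, align 2] → 18
@18: size [44B, align 2] → 62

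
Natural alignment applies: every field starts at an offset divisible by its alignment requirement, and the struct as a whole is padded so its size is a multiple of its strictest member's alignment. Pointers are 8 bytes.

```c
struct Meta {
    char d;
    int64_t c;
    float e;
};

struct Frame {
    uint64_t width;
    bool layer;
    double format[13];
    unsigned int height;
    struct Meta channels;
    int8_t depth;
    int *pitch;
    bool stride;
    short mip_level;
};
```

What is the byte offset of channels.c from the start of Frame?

Meta: d at 0 (size 1, align 1) → ends 1; pad 7 to align 8 for c; c at 8 (size 8, align 8) → ends 16; e at 16 (size 4, align 4) → ends 20; tail pad 4 to reach multiple of 8; total 24 bytes, alignment 8
width at 0 (size 8, align 8) → ends 8
layer at 8 (size 1, align 1) → ends 9
pad 7 to align 8 for format
format at 16 (size 104, align 8) → ends 120
height at 120 (size 4, align 4) → ends 124
pad 4 to align 8 for channels
channels at 128 (size 24, align 8) → ends 152
within Meta: c at 8
128 + 8 = 136

136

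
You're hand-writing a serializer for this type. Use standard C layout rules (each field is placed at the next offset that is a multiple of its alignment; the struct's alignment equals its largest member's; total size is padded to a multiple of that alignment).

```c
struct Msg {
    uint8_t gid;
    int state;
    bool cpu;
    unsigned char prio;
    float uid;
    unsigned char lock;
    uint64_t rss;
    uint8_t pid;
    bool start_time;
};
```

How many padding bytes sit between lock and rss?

7

gid at 0 (size 1, align 1) → ends 1
pad 3 to align 4 for state
state at 4 (size 4, align 4) → ends 8
cpu at 8 (size 1, align 1) → ends 9
prio at 9 (size 1, align 1) → ends 10
pad 2 to align 4 for uid
uid at 12 (size 4, align 4) → ends 16
lock at 16 (size 1, align 1) → ends 17
pad 7 to align 8 for rss
rss at 24 (size 8, align 8) → ends 32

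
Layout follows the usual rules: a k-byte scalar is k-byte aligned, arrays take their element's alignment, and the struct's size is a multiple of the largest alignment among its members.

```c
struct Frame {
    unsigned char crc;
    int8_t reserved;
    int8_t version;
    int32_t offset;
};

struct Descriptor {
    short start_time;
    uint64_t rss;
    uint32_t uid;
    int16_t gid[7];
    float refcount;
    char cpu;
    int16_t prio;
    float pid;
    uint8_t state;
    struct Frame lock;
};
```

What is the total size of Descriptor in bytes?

64 bytes

Frame: 0..1  crc  (1B, 1-aligned); 1..2  reserved  (1B, 1-aligned); 2..3  version  (1B, 1-aligned); 3..4  -- padding (1B); 4..8  offset  (4B, 4-aligned); sizeof = 8, alignof = 4
0..2  start_time  (2B, 2-aligned)
2..8  -- padding (6B)
8..16  rss  (8B, 8-aligned)
16..20  uid  (4B, 4-aligned)
20..34  gid  (14B, 2-aligned)
34..36  -- padding (2B)
36..40  refcount  (4B, 4-aligned)
40..41  cpu  (1B, 1-aligned)
41..42  -- padding (1B)
42..44  prio  (2B, 2-aligned)
44..48  pid  (4B, 4-aligned)
48..49  state  (1B, 1-aligned)
49..52  -- padding (3B)
52..60  lock  (8B, 4-aligned)
60..64  -- tail padding (4B)
sizeof = 64, alignof = 8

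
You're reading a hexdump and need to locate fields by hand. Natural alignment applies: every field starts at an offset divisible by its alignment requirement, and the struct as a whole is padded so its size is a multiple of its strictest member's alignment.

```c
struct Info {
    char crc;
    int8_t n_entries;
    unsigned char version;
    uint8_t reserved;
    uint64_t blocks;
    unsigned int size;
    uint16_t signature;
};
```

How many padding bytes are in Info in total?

@0: crc [1B, align 1] → 1
@1: n_entries [1B, align 1] → 2
@2: version [1B, align 1] → 3
@3: reserved [1B, align 1] → 4
+4 pad (align 8)
@8: blocks [8B, align 8] → 16
@16: size [4B, align 4] → 20
@20: signature [2B, align 2] → 22
+2 tail pad (align 8)
size 24, align 8
data bytes 18, size 24 → padding 6

6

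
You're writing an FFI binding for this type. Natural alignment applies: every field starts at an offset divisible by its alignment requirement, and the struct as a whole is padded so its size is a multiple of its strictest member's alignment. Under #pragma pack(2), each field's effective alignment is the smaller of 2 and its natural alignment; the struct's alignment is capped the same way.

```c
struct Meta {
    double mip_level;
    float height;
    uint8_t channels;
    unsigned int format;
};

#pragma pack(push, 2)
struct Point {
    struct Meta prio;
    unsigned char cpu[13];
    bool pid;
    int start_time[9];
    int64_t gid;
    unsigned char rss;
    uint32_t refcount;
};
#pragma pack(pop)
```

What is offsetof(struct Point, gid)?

74

Meta: @0: mip_level [8B, align 8] → 8; @8: height [4B, align 4] → 12; @12: channels [1B, align 1] → 13; +3 pad (align 4); @16: format [4B, align 4] → 20; +4 tail pad (align 8); size 24, align 8
@0: prio [24B, align 2] → 24
@24: cpu [13B, align 1] → 37
@37: pid [1B, align 1] → 38
@38: start_time [36B, align 2] → 74
@74: gid [8B, align 2] → 82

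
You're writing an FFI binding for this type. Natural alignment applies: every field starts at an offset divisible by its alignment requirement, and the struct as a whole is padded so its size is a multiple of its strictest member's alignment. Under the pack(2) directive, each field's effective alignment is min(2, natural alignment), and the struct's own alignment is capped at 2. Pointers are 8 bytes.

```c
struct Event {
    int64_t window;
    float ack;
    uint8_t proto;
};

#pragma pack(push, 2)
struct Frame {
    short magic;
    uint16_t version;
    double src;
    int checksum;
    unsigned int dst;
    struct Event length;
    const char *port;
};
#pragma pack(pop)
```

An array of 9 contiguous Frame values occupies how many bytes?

Event: window at 0 (size 8, align 8) → ends 8; ack at 8 (size 4, align 4) → ends 12; proto at 12 (size 1, align 1) → ends 13; tail pad 3 to reach multiple of 8; total 16 bytes, alignment 8
magic at 0 (size 2, align 2) → ends 2
version at 2 (size 2, align 2) → ends 4
src at 4 (size 8, align 2) → ends 12
checksum at 12 (size 4, align 2) → ends 16
dst at 16 (size 4, align 2) → ends 20
length at 20 (size 16, align 2) → ends 36
port at 36 (size 8, align 2) → ends 44
total 44 bytes, alignment 2
array of 9: 9 × 44 = 396

396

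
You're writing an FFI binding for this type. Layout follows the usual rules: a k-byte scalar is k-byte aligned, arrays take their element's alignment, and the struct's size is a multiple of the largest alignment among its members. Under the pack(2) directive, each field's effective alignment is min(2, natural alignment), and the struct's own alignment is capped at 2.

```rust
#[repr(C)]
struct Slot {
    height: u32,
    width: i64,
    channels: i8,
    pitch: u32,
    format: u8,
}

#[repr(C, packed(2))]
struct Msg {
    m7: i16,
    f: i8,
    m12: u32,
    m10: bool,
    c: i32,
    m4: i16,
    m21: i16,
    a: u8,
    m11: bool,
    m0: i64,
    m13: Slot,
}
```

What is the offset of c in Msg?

Slot: 0..4  height  (4B, 4-aligned); 4..8  -- padding (4B); 8..16  width  (8B, 8-aligned); 16..17  channels  (1B, 1-aligned); 17..20  -- padding (3B); 20..24  pitch  (4B, 4-aligned); 24..25  format  (1B, 1-aligned); 25..32  -- tail padding (7B); sizeof = 32, alignof = 8
0..2  m7  (2B, 2-aligned)
2..3  f  (1B, 1-aligned)
3..4  -- padding (1B)
4..8  m12  (4B, 2-aligned)
8..9  m10  (1B, 1-aligned)
9..10  -- padding (1B)
10..14  c  (4B, 2-aligned)

10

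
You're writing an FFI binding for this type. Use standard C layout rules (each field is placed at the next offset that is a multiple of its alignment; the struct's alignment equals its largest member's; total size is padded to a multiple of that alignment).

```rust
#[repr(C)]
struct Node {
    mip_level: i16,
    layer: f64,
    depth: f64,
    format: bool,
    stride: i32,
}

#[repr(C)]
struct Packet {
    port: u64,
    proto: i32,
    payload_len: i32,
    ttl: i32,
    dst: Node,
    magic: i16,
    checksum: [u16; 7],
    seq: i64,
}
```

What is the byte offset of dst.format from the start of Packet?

Node: mip_level at 0 (size 2, align 2) → ends 2; pad 6 to align 8 for layer; layer at 8 (size 8, align 8) → ends 16; depth at 16 (size 8, align 8) → ends 24; format at 24 (size 1, align 1) → ends 25; pad 3 to align 4 for stride; stride at 28 (size 4, align 4) → ends 32; total 32 bytes, alignment 8
port at 0 (size 8, align 8) → ends 8
proto at 8 (size 4, align 4) → ends 12
payload_len at 12 (size 4, align 4) → ends 16
ttl at 16 (size 4, align 4) → ends 20
pad 4 to align 8 for dst
dst at 24 (size 32, align 8) → ends 56
within Node: format at 24
24 + 24 = 48

48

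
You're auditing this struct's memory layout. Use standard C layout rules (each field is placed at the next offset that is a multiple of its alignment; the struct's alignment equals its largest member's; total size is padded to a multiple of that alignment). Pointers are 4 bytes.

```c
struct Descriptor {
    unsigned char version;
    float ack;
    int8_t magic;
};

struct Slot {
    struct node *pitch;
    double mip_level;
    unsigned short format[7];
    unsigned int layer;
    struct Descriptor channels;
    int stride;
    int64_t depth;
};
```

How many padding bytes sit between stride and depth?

Descriptor: 0..1  version  (1B, 1-aligned); 1..4  -- padding (3B); 4..8  ack  (4B, 4-aligned); 8..9  magic  (1B, 1-aligned); 9..12  -- tail padding (3B); sizeof = 12, alignof = 4
0..4  pitch  (4B, 4-aligned)
4..8  -- padding (4B)
8..16  mip_level  (8B, 8-aligned)
16..30  format  (14B, 2-aligned)
30..32  -- padding (2B)
32..36  layer  (4B, 4-aligned)
36..48  channels  (12B, 4-aligned)
48..52  stride  (4B, 4-aligned)
52..56  -- padding (4B)
56..64  depth  (8B, 8-aligned)

4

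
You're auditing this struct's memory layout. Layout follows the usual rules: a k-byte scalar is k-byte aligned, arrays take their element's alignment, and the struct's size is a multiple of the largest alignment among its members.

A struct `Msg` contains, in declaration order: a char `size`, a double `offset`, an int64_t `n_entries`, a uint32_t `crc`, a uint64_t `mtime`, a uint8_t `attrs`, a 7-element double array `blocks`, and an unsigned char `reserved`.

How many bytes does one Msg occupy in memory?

@0: size [1B, align 1] → 1
+7 pad (align 8)
@8: offset [8B, align 8] → 16
@16: n_entries [8B, align 8] → 24
@24: crc [4B, align 4] → 28
+4 pad (align 8)
@32: mtime [8B, align 8] → 40
@40: attrs [1B, align 1] → 41
+7 pad (align 8)
@48: blocks [56B, align 8] → 104
@104: reserved [1B, align 1] → 105
+7 tail pad (align 8)
size 112, align 8

112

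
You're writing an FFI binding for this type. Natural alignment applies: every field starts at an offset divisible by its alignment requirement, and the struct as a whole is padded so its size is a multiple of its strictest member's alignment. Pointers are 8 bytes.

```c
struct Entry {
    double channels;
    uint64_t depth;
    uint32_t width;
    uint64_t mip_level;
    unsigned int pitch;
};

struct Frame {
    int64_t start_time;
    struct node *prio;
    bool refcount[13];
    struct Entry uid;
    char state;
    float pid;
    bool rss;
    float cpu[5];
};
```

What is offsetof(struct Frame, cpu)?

Entry: 0..8  channels  (8B, 8-aligned); 8..16  depth  (8B, 8-aligned); 16..20  width  (4B, 4-aligned); 20..24  -- padding (4B); 24..32  mip_level  (8B, 8-aligned); 32..36  pitch  (4B, 4-aligned); 36..40  -- tail padding (4B); sizeof = 40, alignof = 8
0..8  start_time  (8B, 8-aligned)
8..16  prio  (8B, 8-aligned)
16..29  refcount  (13B, 1-aligned)
29..32  -- padding (3B)
32..72  uid  (40B, 8-aligned)
72..73  state  (1B, 1-aligned)
73..76  -- padding (3B)
76..80  pid  (4B, 4-aligned)
80..81  rss  (1B, 1-aligned)
81..84  -- padding (3B)
84..104  cpu  (20B, 4-aligned)

84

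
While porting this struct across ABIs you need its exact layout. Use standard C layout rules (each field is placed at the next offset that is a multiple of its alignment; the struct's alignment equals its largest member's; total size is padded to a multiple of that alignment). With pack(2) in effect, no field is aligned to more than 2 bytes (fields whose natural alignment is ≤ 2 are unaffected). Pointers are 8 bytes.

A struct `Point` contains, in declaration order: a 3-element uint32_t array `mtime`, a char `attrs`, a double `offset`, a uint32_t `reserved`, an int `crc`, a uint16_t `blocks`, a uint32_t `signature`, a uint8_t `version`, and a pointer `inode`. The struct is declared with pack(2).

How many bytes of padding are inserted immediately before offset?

1

0..12  mtime  (12B, 2-aligned)
12..13  attrs  (1B, 1-aligned)
13..14  -- padding (1B)
14..22  offset  (8B, 2-aligned)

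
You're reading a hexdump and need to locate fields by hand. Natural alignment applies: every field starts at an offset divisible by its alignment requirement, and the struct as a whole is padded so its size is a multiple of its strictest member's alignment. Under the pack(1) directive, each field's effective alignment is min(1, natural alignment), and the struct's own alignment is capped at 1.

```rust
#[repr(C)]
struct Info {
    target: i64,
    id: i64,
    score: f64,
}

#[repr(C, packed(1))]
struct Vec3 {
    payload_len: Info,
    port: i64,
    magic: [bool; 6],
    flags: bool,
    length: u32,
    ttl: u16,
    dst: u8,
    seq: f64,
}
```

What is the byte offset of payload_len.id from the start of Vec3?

Info: target at 0 (size 8, align 8) → ends 8; id at 8 (size 8, align 8) → ends 16; score at 16 (size 8, align 8) → ends 24; total 24 bytes, alignment 8
payload_len at 0 (size 24, align 1) → ends 24
within Info: id at 8
0 + 8 = 8

8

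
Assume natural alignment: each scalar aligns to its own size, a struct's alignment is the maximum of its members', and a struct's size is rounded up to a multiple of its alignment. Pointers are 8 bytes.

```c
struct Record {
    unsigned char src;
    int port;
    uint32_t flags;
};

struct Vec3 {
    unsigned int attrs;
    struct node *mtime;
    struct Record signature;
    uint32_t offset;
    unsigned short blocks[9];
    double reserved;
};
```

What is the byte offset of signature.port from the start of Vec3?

Record: @0: src [1B, align 1] → 1; +3 pad (align 4); @4: port [4B, align 4] → 8; @8: flags [4B, align 4] → 12; size 12, align 4
@0: attrs [4B, align 4] → 4
+4 pad (align 8)
@8: mtime [8B, align 8] → 16
@16: signature [12B, align 4] → 28
within Record: port at 4
16 + 4 = 20

20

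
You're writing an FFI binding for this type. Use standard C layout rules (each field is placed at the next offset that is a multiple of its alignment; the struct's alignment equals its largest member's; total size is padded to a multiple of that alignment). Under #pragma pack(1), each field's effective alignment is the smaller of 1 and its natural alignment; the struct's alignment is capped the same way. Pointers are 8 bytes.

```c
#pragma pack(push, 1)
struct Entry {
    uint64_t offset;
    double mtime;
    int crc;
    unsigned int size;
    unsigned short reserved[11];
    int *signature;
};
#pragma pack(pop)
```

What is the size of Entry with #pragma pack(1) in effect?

@0: offset [8B, align 1] → 8
@8: mtime [8B, align 1] → 16
@16: crc [4B, align 1] → 20
@20: size [4B, align 1] → 24
@24: reserved [22B, align 1] → 46
@46: signature [8B, align 1] → 54
size 54, align 1

54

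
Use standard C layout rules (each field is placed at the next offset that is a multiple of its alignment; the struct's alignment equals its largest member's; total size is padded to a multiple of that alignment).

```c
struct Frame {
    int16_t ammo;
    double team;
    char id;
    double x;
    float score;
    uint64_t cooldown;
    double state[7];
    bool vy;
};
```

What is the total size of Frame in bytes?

112

ammo at 0 (size 2, align 2) → ends 2
pad 6 to align 8 for team
team at 8 (size 8, align 8) → ends 16
id at 16 (size 1, align 1) → ends 17
pad 7 to align 8 for x
x at 24 (size 8, align 8) → ends 32
score at 32 (size 4, align 4) → ends 36
pad 4 to align 8 for cooldown
cooldown at 40 (size 8, align 8) → ends 48
state at 48 (size 56, align 8) → ends 104
vy at 104 (size 1, align 1) → ends 105
tail pad 7 to reach multiple of 8
total 112 bytes, alignment 8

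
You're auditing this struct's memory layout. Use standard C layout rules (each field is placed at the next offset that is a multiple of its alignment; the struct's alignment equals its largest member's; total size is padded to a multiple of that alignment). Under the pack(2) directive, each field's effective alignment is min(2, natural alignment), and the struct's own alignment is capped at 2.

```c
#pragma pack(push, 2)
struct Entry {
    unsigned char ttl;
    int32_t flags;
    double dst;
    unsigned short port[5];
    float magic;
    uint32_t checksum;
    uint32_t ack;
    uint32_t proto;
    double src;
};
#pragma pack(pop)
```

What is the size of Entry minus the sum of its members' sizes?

1

ttl at 0 (size 1, align 1) → ends 1
pad 1 to align 2 for flags
flags at 2 (size 4, align 2) → ends 6
dst at 6 (size 8, align 2) → ends 14
port at 14 (size 10, align 2) → ends 24
magic at 24 (size 4, align 2) → ends 28
checksum at 28 (size 4, align 2) → ends 32
ack at 32 (size 4, align 2) → ends 36
proto at 36 (size 4, align 2) → ends 40
src at 40 (size 8, align 2) → ends 48
total 48 bytes, alignment 2
data bytes 47, size 48 → padding 1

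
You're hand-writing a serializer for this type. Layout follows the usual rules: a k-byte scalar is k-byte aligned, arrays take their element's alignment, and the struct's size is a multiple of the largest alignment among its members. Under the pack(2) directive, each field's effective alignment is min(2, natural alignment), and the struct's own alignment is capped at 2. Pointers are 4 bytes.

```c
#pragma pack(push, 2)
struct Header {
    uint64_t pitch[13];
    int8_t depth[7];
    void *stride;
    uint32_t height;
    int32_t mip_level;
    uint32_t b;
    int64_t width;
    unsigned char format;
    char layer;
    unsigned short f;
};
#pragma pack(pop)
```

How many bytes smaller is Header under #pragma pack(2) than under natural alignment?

4

natural layout:
  @0: pitch [104B, align 8] → 104
  @104: depth [7B, align 1] → 111
  +1 pad (align 4)
  @112: stride [4B, align 4] → 116
  @116: height [4B, align 4] → 120
  @120: mip_level [4B, align 4] → 124
  @124: b [4B, align 4] → 128
  @128: width [8B, align 8] → 136
  @136: format [1B, align 1] → 137
  @137: layer [1B, align 1] → 138
  @138: f [2B, align 2] → 140
  +4 tail pad (align 8)
  size 144, align 8
packed(2) layout:
  @0: pitch [104B, align 2] → 104
  @104: depth [7B, align 1] → 111
  +1 pad (align 2)
  @112: stride [4B, align 2] → 116
  @116: height [4B, align 2] → 120
  @120: mip_level [4B, align 2] → 124
  @124: b [4B, align 2] → 128
  @128: width [8B, align 2] → 136
  @136: format [1B, align 1] → 137
  @137: layer [1B, align 1] → 138
  @138: f [2B, align 2] → 140
  size 140, align 2
144 − 140 = 4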